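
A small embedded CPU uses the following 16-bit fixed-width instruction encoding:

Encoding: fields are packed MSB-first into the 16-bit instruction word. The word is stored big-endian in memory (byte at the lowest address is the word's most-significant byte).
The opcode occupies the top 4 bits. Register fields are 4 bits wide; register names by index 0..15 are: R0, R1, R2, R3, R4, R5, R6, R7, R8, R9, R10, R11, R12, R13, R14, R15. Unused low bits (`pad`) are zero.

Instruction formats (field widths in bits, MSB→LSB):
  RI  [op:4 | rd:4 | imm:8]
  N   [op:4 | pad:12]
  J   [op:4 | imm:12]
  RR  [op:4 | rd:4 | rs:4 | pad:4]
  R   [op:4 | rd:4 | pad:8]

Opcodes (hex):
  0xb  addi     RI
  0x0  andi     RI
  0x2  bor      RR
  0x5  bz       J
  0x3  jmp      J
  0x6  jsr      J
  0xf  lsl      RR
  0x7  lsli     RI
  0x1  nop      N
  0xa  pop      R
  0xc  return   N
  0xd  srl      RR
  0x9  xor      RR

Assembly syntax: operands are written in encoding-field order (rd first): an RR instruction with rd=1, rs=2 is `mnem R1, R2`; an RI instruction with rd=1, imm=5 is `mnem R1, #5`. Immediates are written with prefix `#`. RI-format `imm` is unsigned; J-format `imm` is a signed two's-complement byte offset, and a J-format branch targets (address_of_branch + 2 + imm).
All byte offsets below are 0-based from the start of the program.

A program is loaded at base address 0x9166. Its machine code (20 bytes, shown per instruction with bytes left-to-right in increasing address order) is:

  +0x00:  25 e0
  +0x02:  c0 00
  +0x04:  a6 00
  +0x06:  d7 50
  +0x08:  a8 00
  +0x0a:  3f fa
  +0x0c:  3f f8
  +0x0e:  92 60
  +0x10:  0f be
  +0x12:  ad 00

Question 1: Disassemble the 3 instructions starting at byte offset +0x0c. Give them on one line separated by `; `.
+0x0c: 3f f8 ⇒ word 0x3ff8 (big)
  top 4b → 0x3 → jmp [J]
  imm: (w>>0)&0xfff=0xff8 (s12→-8) → #-8
+0x0e: 92 60 ⇒ word 0x9260 (big)
  top 4b → 0x9 → xor [RR]
  rd: (w>>8)&0xf=0x2 → R2
  rs: (w>>4)&0xf=0x6 → R6
+0x10: 0f be ⇒ word 0x0fbe (big)
  top 4b → 0x0 → andi [RI]
  rd: (w>>8)&0xf=0xf → R15
  imm: (w>>0)&0xff=0xbe → #190

jmp #-8; xor R2, R6; andi R15, #190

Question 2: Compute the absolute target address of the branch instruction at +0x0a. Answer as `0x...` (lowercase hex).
@+0a  big-endian(3f fa) = 0x3ffa
  op=0x3ffa>>12=0x3 ⇒ jmp (J)
  imm@[11:0]=0xffa (s12→-6) ⇒ #-6
  target = base 0x9166 + off 0x0a + 2 + imm -6 = 0x916c

0x916c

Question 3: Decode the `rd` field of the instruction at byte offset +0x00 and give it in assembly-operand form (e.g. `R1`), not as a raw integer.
R5

+0x00: 25 e0 ⇒ word 0x25e0 (big)
  top 4b → 0x2 → bor [RR]
  rd: (w>>8)&0xf=0x5 → R5
  rs: (w>>4)&0xf=0xe → R14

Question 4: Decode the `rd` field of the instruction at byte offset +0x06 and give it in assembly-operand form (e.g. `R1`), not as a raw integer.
R7

+0x06: d7 50 ⇒ word 0xd750 (big)
  top 4b → 0xd → srl [RR]
  rd: (w>>8)&0xf=0x7 → R7
  rs: (w>>4)&0xf=0x5 → R5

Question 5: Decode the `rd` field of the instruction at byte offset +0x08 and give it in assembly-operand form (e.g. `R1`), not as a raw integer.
off 0x08: read a8 00 as big → 0xa800
  opcode bits[15:12]=0xa: pop/R
  rd: (w>>8)&0xf=0x8 → R8

R8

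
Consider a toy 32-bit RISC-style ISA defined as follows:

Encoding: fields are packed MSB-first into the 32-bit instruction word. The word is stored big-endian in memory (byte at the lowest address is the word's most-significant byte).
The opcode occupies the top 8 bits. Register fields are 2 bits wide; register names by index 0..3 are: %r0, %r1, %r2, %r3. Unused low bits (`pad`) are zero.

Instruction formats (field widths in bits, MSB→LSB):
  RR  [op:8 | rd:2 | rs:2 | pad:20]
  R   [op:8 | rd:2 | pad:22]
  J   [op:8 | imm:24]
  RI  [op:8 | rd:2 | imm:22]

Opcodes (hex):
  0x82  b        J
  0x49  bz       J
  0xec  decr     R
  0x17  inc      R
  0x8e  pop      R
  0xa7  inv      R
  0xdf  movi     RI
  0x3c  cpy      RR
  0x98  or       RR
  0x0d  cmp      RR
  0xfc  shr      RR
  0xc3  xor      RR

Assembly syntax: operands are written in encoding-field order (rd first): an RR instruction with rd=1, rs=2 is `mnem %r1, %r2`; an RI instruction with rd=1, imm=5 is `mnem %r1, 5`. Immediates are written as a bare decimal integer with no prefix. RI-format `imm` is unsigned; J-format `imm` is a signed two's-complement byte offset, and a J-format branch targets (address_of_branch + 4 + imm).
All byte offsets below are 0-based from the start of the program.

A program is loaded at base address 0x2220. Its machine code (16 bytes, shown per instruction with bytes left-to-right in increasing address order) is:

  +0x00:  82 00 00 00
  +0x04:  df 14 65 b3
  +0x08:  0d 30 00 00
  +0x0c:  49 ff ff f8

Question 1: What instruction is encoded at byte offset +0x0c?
[0c] 49 ff ff f8 → 0x49fffff8
  top 8b → 0x49 → bz [J]
  imm@[23:0]=0xfffff8 (s24→-8) ⇒ -8

bz -8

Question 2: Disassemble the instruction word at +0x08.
+0x08: 0d 30 00 00 ⇒ word 0x0d300000 (big)
  op=0x0d300000>>24=0xd ⇒ cmp (RR)
  rd: (w>>22)&0x3=0x0 → %r0
  rs: (w>>20)&0x3=0x3 → %r3

cmp %r0, %r3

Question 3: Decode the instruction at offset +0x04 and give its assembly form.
movi %r0, 1336755

@+04  big-endian(df 14 65 b3) = 0xdf1465b3
  top 8b → 0xdf → movi [RI]
  [23:22] rd=0 = %r0
  [21:0] imm=1336755 = 1336755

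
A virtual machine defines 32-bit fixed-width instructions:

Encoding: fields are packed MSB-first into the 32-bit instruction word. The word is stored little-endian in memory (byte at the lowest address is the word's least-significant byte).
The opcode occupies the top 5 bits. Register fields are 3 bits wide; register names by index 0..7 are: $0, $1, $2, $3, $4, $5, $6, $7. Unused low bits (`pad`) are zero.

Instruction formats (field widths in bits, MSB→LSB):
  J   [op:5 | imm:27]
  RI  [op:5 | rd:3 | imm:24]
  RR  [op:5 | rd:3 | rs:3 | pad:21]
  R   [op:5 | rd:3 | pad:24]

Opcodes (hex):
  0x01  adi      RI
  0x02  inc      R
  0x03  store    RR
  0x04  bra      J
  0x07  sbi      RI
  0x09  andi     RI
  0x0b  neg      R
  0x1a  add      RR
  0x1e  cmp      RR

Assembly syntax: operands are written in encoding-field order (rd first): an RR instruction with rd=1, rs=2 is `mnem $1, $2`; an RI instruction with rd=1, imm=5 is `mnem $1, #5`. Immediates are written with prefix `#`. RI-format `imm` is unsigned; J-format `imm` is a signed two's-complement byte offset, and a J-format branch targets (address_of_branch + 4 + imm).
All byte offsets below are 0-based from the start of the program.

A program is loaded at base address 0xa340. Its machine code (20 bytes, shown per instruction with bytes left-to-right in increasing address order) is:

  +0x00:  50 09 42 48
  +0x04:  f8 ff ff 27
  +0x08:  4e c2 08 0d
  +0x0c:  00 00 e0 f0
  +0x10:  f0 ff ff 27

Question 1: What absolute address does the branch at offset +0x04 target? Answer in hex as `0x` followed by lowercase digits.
0xa340

@+04  little-endian(f8 ff ff 27) = 0x27fffff8
  opcode bits[31:27]=0x4: bra/J
  imm@[26:0]=0x7fffff8 (s27→-8) ⇒ #-8
  target = base 0xa340 + off 0x04 + 4 + imm -8 = 0xa340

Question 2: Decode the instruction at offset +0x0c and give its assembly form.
cmp $0, $7

off 0x0c: read 00 00 e0 f0 as little → 0xf0e00000
  op=0xf0e00000>>27=0x1e ⇒ cmp (RR)
  rd: (w>>24)&0x7=0x0 → $0
  rs: (w>>21)&0x7=0x7 → $7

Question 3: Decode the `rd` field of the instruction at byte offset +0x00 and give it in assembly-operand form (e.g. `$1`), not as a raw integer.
[00] 50 09 42 48 → 0x48420950
  top 5b → 0x9 → andi [RI]
  [26:24] rd=0 = $0
  [23:0] imm=4327760 = #4327760

$0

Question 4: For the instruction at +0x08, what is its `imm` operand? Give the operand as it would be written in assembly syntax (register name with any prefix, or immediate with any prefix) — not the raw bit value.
#574030

+0x08: 4e c2 08 0d ⇒ word 0x0d08c24e (little)
  op=0x0d08c24e>>27=0x1 ⇒ adi (RI)
  rd@[26:24]=0x5 ⇒ $5
  imm@[23:0]=0x8c24e ⇒ #574030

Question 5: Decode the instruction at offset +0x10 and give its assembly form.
bra #-16

off 0x10: read f0 ff ff 27 as little → 0x27fffff0
  opcode bits[31:27]=0x4: bra/J
  [26:0] imm=134217712 (s27→-16) = #-16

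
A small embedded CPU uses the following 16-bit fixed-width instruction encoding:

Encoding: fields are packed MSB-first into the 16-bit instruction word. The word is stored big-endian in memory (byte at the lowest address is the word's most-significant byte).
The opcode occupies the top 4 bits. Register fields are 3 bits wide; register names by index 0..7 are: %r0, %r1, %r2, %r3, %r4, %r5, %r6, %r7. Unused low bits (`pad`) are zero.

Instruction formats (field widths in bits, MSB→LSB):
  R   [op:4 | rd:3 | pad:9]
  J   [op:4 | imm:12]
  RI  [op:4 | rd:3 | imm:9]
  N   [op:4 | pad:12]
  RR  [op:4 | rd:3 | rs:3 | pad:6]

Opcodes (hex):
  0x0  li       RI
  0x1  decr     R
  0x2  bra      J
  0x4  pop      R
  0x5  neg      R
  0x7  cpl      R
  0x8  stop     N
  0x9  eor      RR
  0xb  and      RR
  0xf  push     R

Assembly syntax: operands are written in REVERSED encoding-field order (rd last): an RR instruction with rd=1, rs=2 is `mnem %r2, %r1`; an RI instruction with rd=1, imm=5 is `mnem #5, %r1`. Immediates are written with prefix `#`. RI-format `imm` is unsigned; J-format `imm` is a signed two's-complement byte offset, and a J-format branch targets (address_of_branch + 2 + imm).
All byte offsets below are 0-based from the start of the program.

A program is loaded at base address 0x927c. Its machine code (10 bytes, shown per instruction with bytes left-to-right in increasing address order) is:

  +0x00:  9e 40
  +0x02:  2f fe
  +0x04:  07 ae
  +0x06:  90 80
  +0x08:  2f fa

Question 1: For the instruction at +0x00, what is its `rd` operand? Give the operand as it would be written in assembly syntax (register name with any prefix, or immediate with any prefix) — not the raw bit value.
%r7

@+00  big-endian(9e 40) = 0x9e40
  op=0x9e40>>12=0x9 ⇒ eor (RR)
  [11:9] rd=7 = %r7
  [8:6] rs=1 = %r1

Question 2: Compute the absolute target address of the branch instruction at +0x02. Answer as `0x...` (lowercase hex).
off 0x02: read 2f fe as big → 0x2ffe
  opcode bits[15:12]=0x2: bra/J
  [11:0] imm=4094 (s12→-2) = #-2
  target = base 0x927c + off 0x02 + 2 + imm -2 = 0x927e

0x927e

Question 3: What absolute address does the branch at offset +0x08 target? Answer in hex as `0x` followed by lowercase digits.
@+08  big-endian(2f fa) = 0x2ffa
  opcode bits[15:12]=0x2: bra/J
  imm: (w>>0)&0xfff=0xffa (s12→-6) → #-6
  target = base 0x927c + off 0x08 + 2 + imm -6 = 0x9280

0x9280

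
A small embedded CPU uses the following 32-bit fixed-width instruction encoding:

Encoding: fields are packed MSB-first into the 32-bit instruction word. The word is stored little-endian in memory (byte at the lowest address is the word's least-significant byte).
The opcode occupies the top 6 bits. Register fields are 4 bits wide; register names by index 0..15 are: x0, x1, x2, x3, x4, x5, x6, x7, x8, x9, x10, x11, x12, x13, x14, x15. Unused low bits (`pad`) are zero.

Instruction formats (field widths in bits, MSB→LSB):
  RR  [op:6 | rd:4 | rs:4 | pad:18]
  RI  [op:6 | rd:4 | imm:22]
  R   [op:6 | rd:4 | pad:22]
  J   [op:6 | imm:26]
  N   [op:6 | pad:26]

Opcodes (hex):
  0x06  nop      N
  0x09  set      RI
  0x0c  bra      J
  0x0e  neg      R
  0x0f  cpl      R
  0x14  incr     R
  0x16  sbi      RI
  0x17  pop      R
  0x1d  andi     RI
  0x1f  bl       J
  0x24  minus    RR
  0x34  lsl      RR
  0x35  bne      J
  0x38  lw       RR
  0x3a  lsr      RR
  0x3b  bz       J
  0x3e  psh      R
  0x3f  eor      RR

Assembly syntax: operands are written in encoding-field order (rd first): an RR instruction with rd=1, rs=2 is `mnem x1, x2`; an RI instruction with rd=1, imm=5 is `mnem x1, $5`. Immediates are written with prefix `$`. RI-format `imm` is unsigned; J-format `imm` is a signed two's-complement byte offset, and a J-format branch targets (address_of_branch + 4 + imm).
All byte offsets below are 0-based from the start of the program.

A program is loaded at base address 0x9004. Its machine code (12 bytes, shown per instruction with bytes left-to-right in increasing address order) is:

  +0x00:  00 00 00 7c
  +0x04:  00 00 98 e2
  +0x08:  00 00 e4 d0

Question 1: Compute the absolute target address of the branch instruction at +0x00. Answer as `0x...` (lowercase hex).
[00] 00 00 00 7c → 0x7c000000
  op=0x7c000000>>26=0x1f ⇒ bl (J)
  imm@[25:0]=0x0 ⇒ $0
  target = base 0x9004 + off 0x00 + 4 + imm 0 = 0x9008

0x9008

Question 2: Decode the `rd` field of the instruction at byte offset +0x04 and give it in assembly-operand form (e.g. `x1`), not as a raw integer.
x10

[04] 00 00 98 e2 → 0xe2980000
  top 6b → 0x38 → lw [RR]
  rd: (w>>22)&0xf=0xa → x10
  rs: (w>>18)&0xf=0x6 → x6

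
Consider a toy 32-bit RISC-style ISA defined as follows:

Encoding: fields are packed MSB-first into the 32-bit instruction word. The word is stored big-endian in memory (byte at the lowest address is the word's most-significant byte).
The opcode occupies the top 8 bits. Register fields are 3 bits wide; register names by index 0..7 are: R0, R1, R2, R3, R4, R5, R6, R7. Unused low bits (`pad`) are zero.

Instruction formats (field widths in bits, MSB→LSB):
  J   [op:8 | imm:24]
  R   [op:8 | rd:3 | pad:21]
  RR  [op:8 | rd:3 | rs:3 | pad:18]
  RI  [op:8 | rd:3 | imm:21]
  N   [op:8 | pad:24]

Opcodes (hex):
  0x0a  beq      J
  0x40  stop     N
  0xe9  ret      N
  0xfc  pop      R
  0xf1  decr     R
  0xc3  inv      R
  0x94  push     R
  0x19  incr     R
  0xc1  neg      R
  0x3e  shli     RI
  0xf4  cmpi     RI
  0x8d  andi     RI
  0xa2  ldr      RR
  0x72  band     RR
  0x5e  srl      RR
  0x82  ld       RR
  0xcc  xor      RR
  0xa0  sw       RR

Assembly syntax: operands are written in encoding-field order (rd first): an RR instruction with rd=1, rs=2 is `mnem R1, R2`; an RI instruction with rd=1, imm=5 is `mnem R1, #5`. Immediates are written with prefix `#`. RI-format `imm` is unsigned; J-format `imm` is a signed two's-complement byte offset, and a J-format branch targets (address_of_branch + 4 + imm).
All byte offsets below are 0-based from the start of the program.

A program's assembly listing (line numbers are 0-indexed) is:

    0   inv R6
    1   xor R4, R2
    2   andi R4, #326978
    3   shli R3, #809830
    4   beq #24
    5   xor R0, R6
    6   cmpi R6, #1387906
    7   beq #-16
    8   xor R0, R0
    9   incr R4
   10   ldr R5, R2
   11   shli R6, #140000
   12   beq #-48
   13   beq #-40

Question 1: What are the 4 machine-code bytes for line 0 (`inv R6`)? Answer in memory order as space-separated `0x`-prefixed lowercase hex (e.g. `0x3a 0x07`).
0. inv fields op=0xc3:8|rd=6:3|pad=0:21 → word c3c00000h → c3 c0 00 00

0xc3 0xc0 0x00 0x00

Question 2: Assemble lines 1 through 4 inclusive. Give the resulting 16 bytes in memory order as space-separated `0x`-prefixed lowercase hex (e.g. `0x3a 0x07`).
0xcc 0x88 0x00 0x00 0x8d 0x84 0xfd 0x42 0x3e 0x6c 0x5b 0x66 0x0a 0x00 0x00 0x18

L1: xor op=0xcc:8|rd=4:3|rs=2:3|pad=0:18 ⇒ 0xcc880000 ⇒ big cc 88 00 00
L2: andi op=0x8d:8|rd=4:3|imm=326978:21 ⇒ 0x8d84fd42 ⇒ big 8d 84 fd 42
L3: shli op=0x3e:8|rd=3:3|imm=809830:21 ⇒ 0x3e6c5b66 ⇒ big 3e 6c 5b 66
L4: beq op=0xa:8|imm=24:24 ⇒ 0x0a000018 ⇒ big 0a 00 00 18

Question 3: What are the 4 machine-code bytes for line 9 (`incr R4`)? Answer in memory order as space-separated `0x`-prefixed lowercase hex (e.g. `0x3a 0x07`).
line 9 (incr): pack op=0x19:8|rd=4:3|pad=0:21 = 0x19800000; big→ 19 80 00 00

0x19 0x80 0x00 0x00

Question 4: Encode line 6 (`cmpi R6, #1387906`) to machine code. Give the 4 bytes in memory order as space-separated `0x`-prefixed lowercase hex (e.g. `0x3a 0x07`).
L6: cmpi op=0xf4:8|rd=6:3|imm=1387906:21 ⇒ 0xf4d52d82 ⇒ big f4 d5 2d 82

0xf4 0xd5 0x2d 0x82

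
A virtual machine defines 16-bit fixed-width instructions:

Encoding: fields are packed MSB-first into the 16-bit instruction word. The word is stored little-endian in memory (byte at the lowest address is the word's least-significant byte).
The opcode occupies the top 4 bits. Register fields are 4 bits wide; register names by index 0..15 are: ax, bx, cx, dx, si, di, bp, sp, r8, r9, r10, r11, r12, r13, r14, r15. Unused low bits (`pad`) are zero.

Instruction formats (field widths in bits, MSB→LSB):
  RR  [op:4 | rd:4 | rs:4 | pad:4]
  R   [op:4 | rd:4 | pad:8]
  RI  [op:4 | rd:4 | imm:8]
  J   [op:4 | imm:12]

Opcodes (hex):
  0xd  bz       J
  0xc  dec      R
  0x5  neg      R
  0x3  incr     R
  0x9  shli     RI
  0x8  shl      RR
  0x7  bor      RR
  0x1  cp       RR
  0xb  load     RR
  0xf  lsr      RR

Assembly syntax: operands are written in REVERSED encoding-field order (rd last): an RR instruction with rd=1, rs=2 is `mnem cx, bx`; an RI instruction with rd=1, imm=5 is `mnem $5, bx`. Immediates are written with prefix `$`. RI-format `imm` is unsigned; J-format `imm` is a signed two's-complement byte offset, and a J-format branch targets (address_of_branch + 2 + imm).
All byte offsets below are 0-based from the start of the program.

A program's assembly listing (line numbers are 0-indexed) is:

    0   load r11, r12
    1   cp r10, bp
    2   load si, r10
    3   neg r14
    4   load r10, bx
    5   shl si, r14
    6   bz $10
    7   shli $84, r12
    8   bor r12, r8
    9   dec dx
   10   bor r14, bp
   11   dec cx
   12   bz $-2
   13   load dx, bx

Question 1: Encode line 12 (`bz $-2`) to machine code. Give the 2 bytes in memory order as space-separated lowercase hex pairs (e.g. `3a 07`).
line 12 (bz): pack op=0xd:4|imm=-2:12 = 0xdffe; little→ fe df

fe df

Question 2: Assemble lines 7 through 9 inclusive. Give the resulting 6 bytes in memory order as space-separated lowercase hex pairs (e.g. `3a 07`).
54 9c c0 78 00 c3

L7: shli op=0x9:4|rd=12:4|imm=84:8 ⇒ 0x9c54 ⇒ little 54 9c
L8: bor op=0x7:4|rd=8:4|rs=12:4|pad=0:4 ⇒ 0x78c0 ⇒ little c0 78
L9: dec op=0xc:4|rd=3:4|pad=0:8 ⇒ 0xc300 ⇒ little 00 c3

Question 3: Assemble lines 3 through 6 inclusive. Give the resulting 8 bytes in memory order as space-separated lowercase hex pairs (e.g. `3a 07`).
L3: neg op=0x5:4|rd=14:4|pad=0:8 ⇒ 0x5e00 ⇒ little 00 5e
L4: load op=0xb:4|rd=1:4|rs=10:4|pad=0:4 ⇒ 0xb1a0 ⇒ little a0 b1
L5: shl op=0x8:4|rd=14:4|rs=4:4|pad=0:4 ⇒ 0x8e40 ⇒ little 40 8e
L6: bz op=0xd:4|imm=10:12 ⇒ 0xd00a ⇒ little 0a d0

00 5e a0 b1 40 8e 0a d0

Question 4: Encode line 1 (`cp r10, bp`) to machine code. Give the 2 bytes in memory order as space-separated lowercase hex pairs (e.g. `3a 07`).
a0 16

line 1 (cp): pack op=0x1:4|rd=6:4|rs=10:4|pad=0:4 = 0x16a0; little→ a0 16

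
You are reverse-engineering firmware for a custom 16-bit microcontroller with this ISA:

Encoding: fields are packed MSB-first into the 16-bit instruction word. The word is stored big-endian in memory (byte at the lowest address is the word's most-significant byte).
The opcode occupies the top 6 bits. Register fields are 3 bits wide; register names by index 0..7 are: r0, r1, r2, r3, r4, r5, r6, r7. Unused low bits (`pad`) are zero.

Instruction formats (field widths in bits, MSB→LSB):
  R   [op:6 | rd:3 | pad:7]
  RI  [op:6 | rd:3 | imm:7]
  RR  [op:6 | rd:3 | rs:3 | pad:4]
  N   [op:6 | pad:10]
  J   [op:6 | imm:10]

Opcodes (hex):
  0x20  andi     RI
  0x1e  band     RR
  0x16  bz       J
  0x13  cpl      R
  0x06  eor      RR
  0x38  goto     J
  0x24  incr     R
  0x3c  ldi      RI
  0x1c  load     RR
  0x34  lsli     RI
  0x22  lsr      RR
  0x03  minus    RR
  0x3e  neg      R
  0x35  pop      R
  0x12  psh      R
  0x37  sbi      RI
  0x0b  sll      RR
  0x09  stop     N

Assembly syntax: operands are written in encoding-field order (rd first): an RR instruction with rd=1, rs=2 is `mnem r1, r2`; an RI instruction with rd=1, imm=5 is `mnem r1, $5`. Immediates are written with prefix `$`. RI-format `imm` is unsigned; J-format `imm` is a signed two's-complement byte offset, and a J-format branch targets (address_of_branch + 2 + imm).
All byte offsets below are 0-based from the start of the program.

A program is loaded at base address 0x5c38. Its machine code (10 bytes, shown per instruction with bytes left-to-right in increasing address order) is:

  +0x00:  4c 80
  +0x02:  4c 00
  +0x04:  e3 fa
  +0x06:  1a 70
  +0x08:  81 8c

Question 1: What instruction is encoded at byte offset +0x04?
off 0x04: read e3 fa as big → 0xe3fa
  top 6b → 0x38 → goto [J]
  [9:0] imm=1018 (s10→-6) = $-6

goto $-6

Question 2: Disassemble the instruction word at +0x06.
+0x06: 1a 70 ⇒ word 0x1a70 (big)
  top 6b → 0x6 → eor [RR]
  rd: (w>>7)&0x7=0x4 → r4
  rs: (w>>4)&0x7=0x7 → r7

eor r4, r7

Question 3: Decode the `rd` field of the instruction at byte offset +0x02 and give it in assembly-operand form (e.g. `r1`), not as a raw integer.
r0

[02] 4c 00 → 0x4c00
  op=0x4c00>>10=0x13 ⇒ cpl (R)
  [9:7] rd=0 = r0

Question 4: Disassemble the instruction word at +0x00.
cpl r1

+0x00: 4c 80 ⇒ word 0x4c80 (big)
  op=0x4c80>>10=0x13 ⇒ cpl (R)
  [9:7] rd=1 = r1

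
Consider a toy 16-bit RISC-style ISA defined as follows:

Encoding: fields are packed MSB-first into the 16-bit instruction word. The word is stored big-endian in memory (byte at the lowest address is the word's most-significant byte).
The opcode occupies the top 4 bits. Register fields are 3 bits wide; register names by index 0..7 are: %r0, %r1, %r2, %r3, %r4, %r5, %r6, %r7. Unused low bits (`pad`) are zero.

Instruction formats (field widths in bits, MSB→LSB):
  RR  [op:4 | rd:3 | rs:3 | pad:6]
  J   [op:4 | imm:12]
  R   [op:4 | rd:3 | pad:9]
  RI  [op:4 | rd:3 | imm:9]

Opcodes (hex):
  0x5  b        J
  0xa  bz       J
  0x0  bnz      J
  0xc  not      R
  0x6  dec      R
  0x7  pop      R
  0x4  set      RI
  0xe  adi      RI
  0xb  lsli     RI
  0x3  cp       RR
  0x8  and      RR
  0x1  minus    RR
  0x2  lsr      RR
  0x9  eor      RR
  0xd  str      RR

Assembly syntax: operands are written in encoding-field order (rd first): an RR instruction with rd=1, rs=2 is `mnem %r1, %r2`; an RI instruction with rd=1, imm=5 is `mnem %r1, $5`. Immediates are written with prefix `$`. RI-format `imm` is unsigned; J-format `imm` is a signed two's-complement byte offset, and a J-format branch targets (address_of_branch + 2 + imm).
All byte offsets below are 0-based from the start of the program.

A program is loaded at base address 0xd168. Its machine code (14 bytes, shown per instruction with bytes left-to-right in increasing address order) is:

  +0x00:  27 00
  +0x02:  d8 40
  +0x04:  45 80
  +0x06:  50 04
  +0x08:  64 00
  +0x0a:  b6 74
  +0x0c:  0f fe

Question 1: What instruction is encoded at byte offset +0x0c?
@+0c  big-endian(0f fe) = 0x0ffe
  top 4b → 0x0 → bnz [J]
  imm@[11:0]=0xffe (s12→-2) ⇒ $-2

bnz $-2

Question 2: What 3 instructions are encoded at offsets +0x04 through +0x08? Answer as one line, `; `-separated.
[04] 45 80 → 0x4580
  top 4b → 0x4 → set [RI]
  rd@[11:9]=0x2 ⇒ %r2
  imm@[8:0]=0x180 ⇒ $384
[06] 50 04 → 0x5004
  top 4b → 0x5 → b [J]
  imm@[11:0]=0x4 ⇒ $4
[08] 64 00 → 0x6400
  top 4b → 0x6 → dec [R]
  rd@[11:9]=0x2 ⇒ %r2

set %r2, $384; b $4; dec %r2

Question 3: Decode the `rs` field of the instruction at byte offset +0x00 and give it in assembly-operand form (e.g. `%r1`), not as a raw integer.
@+00  big-endian(27 00) = 0x2700
  opcode bits[15:12]=0x2: lsr/RR
  rd@[11:9]=0x3 ⇒ %r3
  rs@[8:6]=0x4 ⇒ %r4

%r4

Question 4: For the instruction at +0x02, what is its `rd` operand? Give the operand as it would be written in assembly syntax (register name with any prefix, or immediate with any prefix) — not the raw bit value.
%r4

@+02  big-endian(d8 40) = 0xd840
  top 4b → 0xd → str [RR]
  [11:9] rd=4 = %r4
  [8:6] rs=1 = %r1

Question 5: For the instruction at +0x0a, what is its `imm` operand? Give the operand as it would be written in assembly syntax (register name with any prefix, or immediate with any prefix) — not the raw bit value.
$116

+0x0a: b6 74 ⇒ word 0xb674 (big)
  top 4b → 0xb → lsli [RI]
  rd: (w>>9)&0x7=0x3 → %r3
  imm: (w>>0)&0x1ff=0x74 → $116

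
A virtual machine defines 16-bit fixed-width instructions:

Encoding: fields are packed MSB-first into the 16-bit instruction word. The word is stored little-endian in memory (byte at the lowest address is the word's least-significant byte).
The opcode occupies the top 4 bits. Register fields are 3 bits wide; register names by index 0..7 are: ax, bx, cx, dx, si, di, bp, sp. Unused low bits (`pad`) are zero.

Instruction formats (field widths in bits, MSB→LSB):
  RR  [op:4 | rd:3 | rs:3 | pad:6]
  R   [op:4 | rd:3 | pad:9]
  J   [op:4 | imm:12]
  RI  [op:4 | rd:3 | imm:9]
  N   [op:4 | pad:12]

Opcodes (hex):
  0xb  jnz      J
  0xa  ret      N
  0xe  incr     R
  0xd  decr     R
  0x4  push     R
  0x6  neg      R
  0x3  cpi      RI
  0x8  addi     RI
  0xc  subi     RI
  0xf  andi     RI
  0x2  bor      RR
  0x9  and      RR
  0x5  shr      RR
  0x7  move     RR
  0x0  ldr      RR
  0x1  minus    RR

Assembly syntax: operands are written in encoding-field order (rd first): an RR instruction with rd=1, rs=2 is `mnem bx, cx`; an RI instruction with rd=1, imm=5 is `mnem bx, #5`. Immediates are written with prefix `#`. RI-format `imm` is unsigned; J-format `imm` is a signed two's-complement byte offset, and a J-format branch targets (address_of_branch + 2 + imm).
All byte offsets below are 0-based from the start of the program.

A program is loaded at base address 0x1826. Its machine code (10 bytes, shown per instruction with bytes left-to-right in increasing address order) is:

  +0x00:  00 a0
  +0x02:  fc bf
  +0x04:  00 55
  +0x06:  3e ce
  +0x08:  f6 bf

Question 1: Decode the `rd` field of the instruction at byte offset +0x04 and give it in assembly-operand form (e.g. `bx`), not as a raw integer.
cx

off 0x04: read 00 55 as little → 0x5500
  top 4b → 0x5 → shr [RR]
  rd: (w>>9)&0x7=0x2 → cx
  rs: (w>>6)&0x7=0x4 → si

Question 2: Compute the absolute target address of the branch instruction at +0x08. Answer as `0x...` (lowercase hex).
@+08  little-endian(f6 bf) = 0xbff6
  top 4b → 0xb → jnz [J]
  imm@[11:0]=0xff6 (s12→-10) ⇒ #-10
  target = base 0x1826 + off 0x08 + 2 + imm -10 = 0x1826

0x1826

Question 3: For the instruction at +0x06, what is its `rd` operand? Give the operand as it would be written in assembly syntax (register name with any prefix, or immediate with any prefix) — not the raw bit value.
sp

+0x06: 3e ce ⇒ word 0xce3e (little)
  opcode bits[15:12]=0xc: subi/RI
  rd: (w>>9)&0x7=0x7 → sp
  imm: (w>>0)&0x1ff=0x3e → #62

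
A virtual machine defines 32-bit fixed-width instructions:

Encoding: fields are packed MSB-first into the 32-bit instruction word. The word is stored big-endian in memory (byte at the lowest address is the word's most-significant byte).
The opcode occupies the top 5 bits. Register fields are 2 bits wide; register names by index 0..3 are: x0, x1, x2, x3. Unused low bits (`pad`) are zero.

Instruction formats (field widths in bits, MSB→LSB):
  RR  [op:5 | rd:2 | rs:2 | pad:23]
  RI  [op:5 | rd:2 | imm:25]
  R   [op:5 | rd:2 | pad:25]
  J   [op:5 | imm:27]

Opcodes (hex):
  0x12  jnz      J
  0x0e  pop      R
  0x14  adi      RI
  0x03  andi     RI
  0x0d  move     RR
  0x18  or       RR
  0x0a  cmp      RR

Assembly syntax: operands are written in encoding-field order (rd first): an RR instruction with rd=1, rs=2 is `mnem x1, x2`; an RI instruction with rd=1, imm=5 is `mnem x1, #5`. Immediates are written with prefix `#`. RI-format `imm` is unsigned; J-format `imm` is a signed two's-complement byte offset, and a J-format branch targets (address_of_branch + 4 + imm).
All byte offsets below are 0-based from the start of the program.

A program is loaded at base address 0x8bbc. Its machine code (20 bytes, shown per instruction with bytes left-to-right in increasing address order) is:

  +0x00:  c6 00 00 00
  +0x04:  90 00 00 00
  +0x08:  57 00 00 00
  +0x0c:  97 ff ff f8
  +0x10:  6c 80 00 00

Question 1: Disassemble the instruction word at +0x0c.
jnz #-8

off 0x0c: read 97 ff ff f8 as big → 0x97fffff8
  top 5b → 0x12 → jnz [J]
  imm: (w>>0)&0x7ffffff=0x7fffff8 (s27→-8) → #-8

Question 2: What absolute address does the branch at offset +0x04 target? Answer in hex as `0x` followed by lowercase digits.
0x8bc4

+0x04: 90 00 00 00 ⇒ word 0x90000000 (big)
  top 5b → 0x12 → jnz [J]
  imm: (w>>0)&0x7ffffff=0x0 → #0
  target = base 0x8bbc + off 0x04 + 4 + imm 0 = 0x8bc4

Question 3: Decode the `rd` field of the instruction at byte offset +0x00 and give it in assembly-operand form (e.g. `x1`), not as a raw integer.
off 0x00: read c6 00 00 00 as big → 0xc6000000
  opcode bits[31:27]=0x18: or/RR
  rd@[26:25]=0x3 ⇒ x3
  rs@[24:23]=0x0 ⇒ x0

x3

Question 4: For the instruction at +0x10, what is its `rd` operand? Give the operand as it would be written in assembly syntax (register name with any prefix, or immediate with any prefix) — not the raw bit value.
x2

+0x10: 6c 80 00 00 ⇒ word 0x6c800000 (big)
  top 5b → 0xd → move [RR]
  rd@[26:25]=0x2 ⇒ x2
  rs@[24:23]=0x1 ⇒ x1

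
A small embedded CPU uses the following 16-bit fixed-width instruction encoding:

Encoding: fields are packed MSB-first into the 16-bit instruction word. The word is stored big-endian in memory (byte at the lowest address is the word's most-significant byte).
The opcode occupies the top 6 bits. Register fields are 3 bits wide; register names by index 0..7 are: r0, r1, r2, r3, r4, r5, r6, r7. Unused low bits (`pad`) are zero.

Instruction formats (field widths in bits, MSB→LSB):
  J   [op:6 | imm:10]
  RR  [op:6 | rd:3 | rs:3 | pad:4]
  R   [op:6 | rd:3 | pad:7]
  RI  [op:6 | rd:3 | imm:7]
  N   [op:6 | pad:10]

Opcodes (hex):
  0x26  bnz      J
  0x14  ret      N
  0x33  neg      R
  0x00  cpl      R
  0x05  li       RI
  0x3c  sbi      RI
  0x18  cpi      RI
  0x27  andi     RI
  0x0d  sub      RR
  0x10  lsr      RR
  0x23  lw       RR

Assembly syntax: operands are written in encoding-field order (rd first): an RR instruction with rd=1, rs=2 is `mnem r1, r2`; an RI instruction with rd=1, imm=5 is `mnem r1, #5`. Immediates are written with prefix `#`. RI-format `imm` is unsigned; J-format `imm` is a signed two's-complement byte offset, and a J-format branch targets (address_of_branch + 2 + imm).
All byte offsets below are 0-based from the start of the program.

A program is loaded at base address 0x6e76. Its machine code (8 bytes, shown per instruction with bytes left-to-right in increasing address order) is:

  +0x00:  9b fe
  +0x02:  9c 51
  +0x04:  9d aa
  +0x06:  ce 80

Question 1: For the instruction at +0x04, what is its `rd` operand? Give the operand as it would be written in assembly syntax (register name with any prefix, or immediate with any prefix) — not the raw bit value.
[04] 9d aa → 0x9daa
  top 6b → 0x27 → andi [RI]
  rd@[9:7]=0x3 ⇒ r3
  imm@[6:0]=0x2a ⇒ #42

r3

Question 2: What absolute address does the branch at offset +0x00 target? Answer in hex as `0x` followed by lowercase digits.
[00] 9b fe → 0x9bfe
  op=0x9bfe>>10=0x26 ⇒ bnz (J)
  imm@[9:0]=0x3fe (s10→-2) ⇒ #-2
  target = base 0x6e76 + off 0x00 + 2 + imm -2 = 0x6e76

0x6e76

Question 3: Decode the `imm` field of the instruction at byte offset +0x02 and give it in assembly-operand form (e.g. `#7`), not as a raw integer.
#81

@+02  big-endian(9c 51) = 0x9c51
  op=0x9c51>>10=0x27 ⇒ andi (RI)
  rd@[9:7]=0x0 ⇒ r0
  imm@[6:0]=0x51 ⇒ #81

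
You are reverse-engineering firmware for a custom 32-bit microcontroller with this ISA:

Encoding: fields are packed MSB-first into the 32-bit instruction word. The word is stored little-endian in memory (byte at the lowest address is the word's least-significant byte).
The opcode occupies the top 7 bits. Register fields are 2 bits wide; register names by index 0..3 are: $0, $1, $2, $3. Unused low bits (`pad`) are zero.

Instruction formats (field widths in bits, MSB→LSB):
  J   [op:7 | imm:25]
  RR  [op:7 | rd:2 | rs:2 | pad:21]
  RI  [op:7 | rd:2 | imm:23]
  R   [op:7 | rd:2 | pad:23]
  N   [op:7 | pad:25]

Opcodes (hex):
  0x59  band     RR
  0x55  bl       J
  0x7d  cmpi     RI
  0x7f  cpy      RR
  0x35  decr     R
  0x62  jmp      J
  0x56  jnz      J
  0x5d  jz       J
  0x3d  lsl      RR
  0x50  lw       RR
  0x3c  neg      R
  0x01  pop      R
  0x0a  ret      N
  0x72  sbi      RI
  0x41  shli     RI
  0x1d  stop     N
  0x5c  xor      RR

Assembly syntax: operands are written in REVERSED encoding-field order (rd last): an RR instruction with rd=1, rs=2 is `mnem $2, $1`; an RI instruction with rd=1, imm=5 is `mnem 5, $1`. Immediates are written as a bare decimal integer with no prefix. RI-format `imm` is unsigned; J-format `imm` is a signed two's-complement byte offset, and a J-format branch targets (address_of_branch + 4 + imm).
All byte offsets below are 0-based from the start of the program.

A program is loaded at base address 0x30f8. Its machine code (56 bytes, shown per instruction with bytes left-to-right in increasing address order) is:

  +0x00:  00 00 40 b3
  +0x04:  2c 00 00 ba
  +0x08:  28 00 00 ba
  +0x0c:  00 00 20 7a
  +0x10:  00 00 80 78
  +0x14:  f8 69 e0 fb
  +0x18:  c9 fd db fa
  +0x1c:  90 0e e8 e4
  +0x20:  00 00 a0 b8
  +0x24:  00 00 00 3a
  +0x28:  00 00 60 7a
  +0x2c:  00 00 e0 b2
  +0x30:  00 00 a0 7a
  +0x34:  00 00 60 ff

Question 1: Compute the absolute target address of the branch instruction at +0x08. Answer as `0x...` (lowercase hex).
0x312c

[08] 28 00 00 ba → 0xba000028
  top 7b → 0x5d → jz [J]
  imm: (w>>0)&0x1ffffff=0x28 → 40
  target = base 0x30f8 + off 0x08 + 4 + imm 40 = 0x312c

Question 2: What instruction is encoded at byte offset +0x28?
+0x28: 00 00 60 7a ⇒ word 0x7a600000 (little)
  op=0x7a600000>>25=0x3d ⇒ lsl (RR)
  [24:23] rd=0 = $0
  [22:21] rs=3 = $3

lsl $3, $0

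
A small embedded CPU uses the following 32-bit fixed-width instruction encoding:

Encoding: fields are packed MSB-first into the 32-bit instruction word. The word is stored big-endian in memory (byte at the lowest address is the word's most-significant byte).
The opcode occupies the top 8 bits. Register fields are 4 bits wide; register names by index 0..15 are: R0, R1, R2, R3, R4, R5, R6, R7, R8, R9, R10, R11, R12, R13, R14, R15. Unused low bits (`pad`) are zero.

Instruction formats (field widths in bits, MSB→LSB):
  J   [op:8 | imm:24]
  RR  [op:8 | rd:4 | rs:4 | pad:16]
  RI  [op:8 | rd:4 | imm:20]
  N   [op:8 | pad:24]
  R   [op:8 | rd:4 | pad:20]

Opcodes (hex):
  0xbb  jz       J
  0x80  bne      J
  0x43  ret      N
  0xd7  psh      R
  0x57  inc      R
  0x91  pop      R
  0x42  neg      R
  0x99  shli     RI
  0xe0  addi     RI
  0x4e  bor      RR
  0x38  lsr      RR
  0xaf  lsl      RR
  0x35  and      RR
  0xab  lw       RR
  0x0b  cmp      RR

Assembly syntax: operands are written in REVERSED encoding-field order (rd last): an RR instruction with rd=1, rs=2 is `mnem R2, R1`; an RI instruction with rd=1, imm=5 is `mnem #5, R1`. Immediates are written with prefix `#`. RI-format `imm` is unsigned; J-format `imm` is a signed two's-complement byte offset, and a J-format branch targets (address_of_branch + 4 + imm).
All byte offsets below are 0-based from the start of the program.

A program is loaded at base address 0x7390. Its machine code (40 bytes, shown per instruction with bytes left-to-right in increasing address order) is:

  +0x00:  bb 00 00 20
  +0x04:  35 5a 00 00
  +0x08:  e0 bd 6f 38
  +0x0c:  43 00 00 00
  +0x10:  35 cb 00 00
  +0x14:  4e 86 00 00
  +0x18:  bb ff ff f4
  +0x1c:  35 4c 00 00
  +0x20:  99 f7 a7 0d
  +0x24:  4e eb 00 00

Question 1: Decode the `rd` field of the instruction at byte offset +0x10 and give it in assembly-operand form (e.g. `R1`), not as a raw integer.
@+10  big-endian(35 cb 00 00) = 0x35cb0000
  opcode bits[31:24]=0x35: and/RR
  [23:20] rd=12 = R12
  [19:16] rs=11 = R11

R12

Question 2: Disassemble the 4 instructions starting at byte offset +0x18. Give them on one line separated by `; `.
jz #-12; and R12, R4; shli #501517, R15; bor R11, R14

[18] bb ff ff f4 → 0xbbfffff4
  top 8b → 0xbb → jz [J]
  [23:0] imm=16777204 (s24→-12) = #-12
[1c] 35 4c 00 00 → 0x354c0000
  top 8b → 0x35 → and [RR]
  [23:20] rd=4 = R4
  [19:16] rs=12 = R12
[20] 99 f7 a7 0d → 0x99f7a70d
  top 8b → 0x99 → shli [RI]
  [23:20] rd=15 = R15
  [19:0] imm=501517 = #501517
[24] 4e eb 00 00 → 0x4eeb0000
  top 8b → 0x4e → bor [RR]
  [23:20] rd=14 = R14
  [19:16] rs=11 = R11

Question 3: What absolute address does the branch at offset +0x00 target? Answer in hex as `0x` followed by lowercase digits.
0x73b4

@+00  big-endian(bb 00 00 20) = 0xbb000020
  top 8b → 0xbb → jz [J]
  [23:0] imm=32 = #32
  target = base 0x7390 + off 0x00 + 4 + imm 32 = 0x73b4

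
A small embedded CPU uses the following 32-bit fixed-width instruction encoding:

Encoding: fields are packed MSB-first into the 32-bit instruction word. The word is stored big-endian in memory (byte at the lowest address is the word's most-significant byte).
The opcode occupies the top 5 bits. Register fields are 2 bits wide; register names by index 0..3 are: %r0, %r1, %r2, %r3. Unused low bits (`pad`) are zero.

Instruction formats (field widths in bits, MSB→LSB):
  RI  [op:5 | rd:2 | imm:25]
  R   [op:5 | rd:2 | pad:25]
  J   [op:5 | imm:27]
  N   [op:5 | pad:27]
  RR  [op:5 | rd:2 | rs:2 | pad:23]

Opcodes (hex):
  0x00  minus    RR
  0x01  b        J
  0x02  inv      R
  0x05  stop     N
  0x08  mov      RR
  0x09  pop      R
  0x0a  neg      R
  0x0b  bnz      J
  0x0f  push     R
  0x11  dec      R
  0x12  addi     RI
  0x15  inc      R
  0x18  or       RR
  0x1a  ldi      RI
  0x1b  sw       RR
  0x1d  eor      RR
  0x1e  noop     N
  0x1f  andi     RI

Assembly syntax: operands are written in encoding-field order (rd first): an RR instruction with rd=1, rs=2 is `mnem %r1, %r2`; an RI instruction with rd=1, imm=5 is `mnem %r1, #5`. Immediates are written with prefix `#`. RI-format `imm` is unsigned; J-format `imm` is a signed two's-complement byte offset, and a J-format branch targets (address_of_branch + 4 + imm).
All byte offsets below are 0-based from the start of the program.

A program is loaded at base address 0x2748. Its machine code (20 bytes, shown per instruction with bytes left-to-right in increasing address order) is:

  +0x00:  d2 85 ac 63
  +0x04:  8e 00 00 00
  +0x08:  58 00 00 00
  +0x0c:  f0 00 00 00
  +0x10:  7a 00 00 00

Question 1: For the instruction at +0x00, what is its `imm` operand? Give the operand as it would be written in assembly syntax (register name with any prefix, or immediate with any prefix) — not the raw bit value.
+0x00: d2 85 ac 63 ⇒ word 0xd285ac63 (big)
  top 5b → 0x1a → ldi [RI]
  rd@[26:25]=0x1 ⇒ %r1
  imm@[24:0]=0x85ac63 ⇒ #8760419

#8760419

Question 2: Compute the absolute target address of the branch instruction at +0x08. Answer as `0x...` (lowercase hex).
[08] 58 00 00 00 → 0x58000000
  opcode bits[31:27]=0xb: bnz/J
  [26:0] imm=0 = #0
  target = base 0x2748 + off 0x08 + 4 + imm 0 = 0x2754

0x2754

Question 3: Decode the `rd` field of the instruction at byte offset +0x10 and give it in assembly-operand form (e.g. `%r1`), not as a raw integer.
off 0x10: read 7a 00 00 00 as big → 0x7a000000
  opcode bits[31:27]=0xf: push/R
  rd: (w>>25)&0x3=0x1 → %r1

%r1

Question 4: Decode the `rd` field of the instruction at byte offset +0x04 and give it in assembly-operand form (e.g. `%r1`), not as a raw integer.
[04] 8e 00 00 00 → 0x8e000000
  op=0x8e000000>>27=0x11 ⇒ dec (R)
  [26:25] rd=3 = %r3

%r3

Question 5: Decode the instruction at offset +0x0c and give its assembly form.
@+0c  big-endian(f0 00 00 00) = 0xf0000000
  op=0xf0000000>>27=0x1e ⇒ noop (N)

noop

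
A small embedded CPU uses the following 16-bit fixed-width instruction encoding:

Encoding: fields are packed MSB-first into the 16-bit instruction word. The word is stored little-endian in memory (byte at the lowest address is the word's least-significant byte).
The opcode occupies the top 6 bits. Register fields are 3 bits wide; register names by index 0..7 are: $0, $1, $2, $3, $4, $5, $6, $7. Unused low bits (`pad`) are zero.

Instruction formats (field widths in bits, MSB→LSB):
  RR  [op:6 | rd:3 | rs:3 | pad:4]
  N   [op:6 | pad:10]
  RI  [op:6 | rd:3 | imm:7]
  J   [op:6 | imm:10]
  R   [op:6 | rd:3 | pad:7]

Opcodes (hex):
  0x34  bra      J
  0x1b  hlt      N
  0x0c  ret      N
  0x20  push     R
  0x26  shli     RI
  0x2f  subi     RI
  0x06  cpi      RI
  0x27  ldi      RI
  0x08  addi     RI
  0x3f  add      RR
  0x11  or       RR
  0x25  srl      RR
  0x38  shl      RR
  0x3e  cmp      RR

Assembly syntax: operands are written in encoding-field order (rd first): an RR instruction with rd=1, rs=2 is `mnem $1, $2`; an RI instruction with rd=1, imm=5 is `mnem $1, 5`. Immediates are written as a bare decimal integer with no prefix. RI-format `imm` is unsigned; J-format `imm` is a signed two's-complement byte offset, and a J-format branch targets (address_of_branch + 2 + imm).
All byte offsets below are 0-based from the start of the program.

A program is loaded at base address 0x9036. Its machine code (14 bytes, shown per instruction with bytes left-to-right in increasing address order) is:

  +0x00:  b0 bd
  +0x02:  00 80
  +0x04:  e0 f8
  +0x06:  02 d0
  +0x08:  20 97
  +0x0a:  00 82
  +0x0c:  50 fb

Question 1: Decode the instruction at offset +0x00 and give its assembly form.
subi $3, 48

+0x00: b0 bd ⇒ word 0xbdb0 (little)
  top 6b → 0x2f → subi [RI]
  rd@[9:7]=0x3 ⇒ $3
  imm@[6:0]=0x30 ⇒ 48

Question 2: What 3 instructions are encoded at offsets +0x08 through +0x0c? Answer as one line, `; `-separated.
off 0x08: read 20 97 as little → 0x9720
  op=0x9720>>10=0x25 ⇒ srl (RR)
  rd@[9:7]=0x6 ⇒ $6
  rs@[6:4]=0x2 ⇒ $2
off 0x0a: read 00 82 as little → 0x8200
  op=0x8200>>10=0x20 ⇒ push (R)
  rd@[9:7]=0x4 ⇒ $4
off 0x0c: read 50 fb as little → 0xfb50
  op=0xfb50>>10=0x3e ⇒ cmp (RR)
  rd@[9:7]=0x6 ⇒ $6
  rs@[6:4]=0x5 ⇒ $5

srl $6, $2; push $4; cmp $6, $5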